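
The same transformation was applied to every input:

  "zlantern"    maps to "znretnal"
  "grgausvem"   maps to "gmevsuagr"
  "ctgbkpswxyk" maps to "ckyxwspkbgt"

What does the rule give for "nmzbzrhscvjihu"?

The pattern: move the first character to the end, then reverse the string.
Applying both steps to "nmzbzrhscvjihu": "mzbzrhscvjihun", then "nuhijvcshrzbzm".

nuhijvcshrzbzm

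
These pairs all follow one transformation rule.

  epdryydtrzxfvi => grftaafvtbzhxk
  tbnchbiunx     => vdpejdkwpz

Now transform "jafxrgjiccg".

lchztilkeei

The rule is to shift every letter 2 places forward in the alphabet (wrapping around).
For "jafxrgjiccg" the result is "lchztilkeei".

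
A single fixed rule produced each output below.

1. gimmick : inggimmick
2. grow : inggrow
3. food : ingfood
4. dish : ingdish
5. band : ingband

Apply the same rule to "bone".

ingbone

Looking at the pairs, the operation is to prepend "ing".
For "bone" the result is "ingbone".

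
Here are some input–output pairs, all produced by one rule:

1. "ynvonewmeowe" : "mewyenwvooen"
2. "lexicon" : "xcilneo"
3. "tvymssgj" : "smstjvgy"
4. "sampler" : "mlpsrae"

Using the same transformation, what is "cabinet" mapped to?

bnictae

The pattern: take characters alternately from the front and the back (1st, last, 2nd, 2nd-last, ...), then move the last 3 characters to the front (rotate right by 3).
Applying both steps to "cabinet": "ctaebni", then "bnictae".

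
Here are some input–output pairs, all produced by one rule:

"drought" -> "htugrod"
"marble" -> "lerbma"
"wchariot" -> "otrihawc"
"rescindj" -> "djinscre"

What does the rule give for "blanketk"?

tkkeanbl

The pattern: reverse the string, then swap each adjacent pair of characters (1↔2, 3↔4, ...).
Applying both steps to "blanketk": "kteknalb", then "tkkeanbl".
(Check on "marble": → "elbram" → "lerbma" ✓)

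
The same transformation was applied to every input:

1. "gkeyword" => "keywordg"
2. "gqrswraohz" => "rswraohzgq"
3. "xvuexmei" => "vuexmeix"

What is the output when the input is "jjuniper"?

juniperj

Looking at the pairs, the operation is to move the last 3 characters to the front (rotate right by 3), then swap the front and back halves of the string.
"jjuniper" → "perjjuni" → "juniperj".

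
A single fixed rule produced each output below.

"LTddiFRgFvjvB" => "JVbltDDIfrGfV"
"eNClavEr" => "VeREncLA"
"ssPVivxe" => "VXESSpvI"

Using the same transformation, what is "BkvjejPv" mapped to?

The rule is to move the last 3 characters to the front (rotate right by 3), then flip the case of every letter.
Applying both steps to "BkvjejPv": "jPvBkvje", then "JpVbKVJE".

JpVbKVJE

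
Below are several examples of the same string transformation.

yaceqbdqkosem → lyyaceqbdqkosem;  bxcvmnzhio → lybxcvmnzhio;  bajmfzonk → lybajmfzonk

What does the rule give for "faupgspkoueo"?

In each case the input is transformed by: prepend "ly".
Applying that to "faupgspkoueo" gives "lyfaupgspkoueo".

lyfaupgspkoueo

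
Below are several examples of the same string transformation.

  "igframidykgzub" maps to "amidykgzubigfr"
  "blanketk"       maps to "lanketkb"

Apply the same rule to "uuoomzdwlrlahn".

mzdwlrlahnuuoo

The transformation: move the last 3 characters to the front (rotate right by 3), then swap the front and back halves of the string.
On "uuoomzdwlrlahn": the first step gives "ahnuuoomzdwlrl", and the second then gives "mzdwlrlahnuuoo".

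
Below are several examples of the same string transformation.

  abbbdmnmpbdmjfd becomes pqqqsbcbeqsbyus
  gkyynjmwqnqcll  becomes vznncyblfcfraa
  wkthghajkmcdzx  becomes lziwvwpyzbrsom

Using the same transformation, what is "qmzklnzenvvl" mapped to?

fbozacotckka

Looking at the pairs, the operation is to shift every letter 11 places backward in the alphabet (wrapping around).
Applying that to "qmzklnzenvvl" gives "fbozacotckka".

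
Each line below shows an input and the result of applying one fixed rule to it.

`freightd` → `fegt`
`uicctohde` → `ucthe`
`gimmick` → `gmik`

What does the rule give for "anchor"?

Looking at the pairs, the operation is to keep every other character starting from the first (positions 1st, 3rd, 5th, ...).
On "anchor" that produces "aco".

aco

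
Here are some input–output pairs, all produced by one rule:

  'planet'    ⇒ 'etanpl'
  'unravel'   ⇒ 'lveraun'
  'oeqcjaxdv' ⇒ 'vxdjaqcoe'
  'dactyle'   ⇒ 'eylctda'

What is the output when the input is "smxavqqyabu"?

Looking at the pairs, the operation is to swap each adjacent pair of characters (1↔2, 3↔4, ...), then reverse the string.
Starting from "smxavqqyabu": after the first operation, "msaxqvyqbau"; after the second, "uabqyvqxasm".
(Check on "dactyle": → "adtclye" → "eylctda" ✓)

uabqyvqxasm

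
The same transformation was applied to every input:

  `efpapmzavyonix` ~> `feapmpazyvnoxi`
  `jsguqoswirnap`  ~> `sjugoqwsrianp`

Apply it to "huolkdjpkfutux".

uhlodkpjfktuxu

The pattern: swap each adjacent pair of characters (1↔2, 3↔4, ...).
Applying that to "huolkdjpkfutux" gives "uhlodkpjfktuxu".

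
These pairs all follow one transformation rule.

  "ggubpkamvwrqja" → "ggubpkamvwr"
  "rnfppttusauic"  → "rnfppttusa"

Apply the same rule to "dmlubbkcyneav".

Each output is the input with this applied: delete the last 3 characters.
"dmlubbkcyneav" → "dmlubbkcyn".

dmlubbkcyn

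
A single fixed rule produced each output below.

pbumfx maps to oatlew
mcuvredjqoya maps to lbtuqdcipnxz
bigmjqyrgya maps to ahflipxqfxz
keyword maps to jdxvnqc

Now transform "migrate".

Looking at the pairs, the operation is to shift every letter 1 place backward in the alphabet (wrapping around).
Doing the same to "migrate": "lhfqzsd".

lhfqzsd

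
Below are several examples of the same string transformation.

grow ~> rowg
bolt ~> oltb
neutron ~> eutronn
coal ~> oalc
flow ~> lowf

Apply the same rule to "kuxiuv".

What's happening: move the first character to the end.
"kuxiuv" → "uxiuvk".

uxiuvk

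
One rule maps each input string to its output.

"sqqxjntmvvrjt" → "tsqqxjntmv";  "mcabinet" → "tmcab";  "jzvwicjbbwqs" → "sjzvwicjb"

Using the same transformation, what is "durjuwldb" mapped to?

The pattern: move the last character to the front, then delete the last 3 characters.
Working it through for "durjuwldb": intermediate "bdurjuwld", final "bdurju".

bdurju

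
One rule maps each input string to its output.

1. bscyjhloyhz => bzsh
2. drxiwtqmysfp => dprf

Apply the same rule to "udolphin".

undi

The rule is to take characters alternately from the front and the back (1st, last, 2nd, 2nd-last, ...), then keep only the first 4 characters.
Applying both steps to "udolphin": "undiohlp", then "undi".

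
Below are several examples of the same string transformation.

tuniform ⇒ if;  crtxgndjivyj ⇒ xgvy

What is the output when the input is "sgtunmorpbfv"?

unbf

The transformation: swap each adjacent pair of characters (1↔2, 3↔4, ...), then keep one character in every 3, starting at position 3 (positions 3rd, 6th, 9th, ...).
Working it through for "sgtunmorpbfv": intermediate "gsutmnrobpvf", final "unbf".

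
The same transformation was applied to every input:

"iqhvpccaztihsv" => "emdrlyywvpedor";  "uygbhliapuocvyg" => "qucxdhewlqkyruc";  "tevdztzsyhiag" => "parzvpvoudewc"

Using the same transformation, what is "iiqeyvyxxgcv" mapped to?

The rule is to shift every letter 4 places backward in the alphabet (wrapping around).
Doing the same to "iiqeyvyxxgcv": "eemauruttcyr".

eemauruttcyr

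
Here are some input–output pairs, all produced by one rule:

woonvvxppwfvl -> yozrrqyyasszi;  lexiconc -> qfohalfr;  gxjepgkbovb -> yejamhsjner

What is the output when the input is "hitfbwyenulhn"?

kqklwiezbhqxo

In each case the input is transformed by: shift every letter 3 places forward in the alphabet (wrapping around), then move the last 2 characters to the front (rotate right by 2).
Applying both steps to "hitfbwyenulhn": "klwiezbhqxokq", then "kqklwiezbhqxo".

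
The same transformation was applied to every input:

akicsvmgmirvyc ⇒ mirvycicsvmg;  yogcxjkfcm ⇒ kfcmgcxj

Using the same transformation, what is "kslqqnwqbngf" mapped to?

qbngflqqnw

In each case the input is transformed by: delete the first 2 characters, then swap the front and back halves of the string.
Working it through for "kslqqnwqbngf": intermediate "lqqnwqbngf", final "qbngflqqnw".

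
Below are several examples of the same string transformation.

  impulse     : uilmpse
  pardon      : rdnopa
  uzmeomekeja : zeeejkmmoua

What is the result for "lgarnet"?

Each output is the input with this applied: sort the characters into alphabetical order, then swap the first and last characters.
"lgarnet" → "aeglnrt" → "teglnra".
(Check on "uzmeomekeja": → "aeeejkmmouz" → "zeeejkmmoua" ✓)

teglnra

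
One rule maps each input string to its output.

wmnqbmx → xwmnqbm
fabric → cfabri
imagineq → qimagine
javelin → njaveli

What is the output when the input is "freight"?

tfreigh

The pattern: move the last character to the front.
"freight" → "tfreigh".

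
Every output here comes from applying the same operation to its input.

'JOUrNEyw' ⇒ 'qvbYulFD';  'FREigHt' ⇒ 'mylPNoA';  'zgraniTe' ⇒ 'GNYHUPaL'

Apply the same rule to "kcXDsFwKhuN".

Each output is the input with this applied: shift every letter 7 places forward in the alphabet (wrapping around), then flip the case of every letter.
"kcXDsFwKhuN" → "RJekZmDrOBu".

RJekZmDrOBu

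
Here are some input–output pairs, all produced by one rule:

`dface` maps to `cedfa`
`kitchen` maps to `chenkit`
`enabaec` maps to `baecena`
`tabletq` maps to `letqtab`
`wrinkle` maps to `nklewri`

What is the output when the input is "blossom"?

ssomblo

In each case the input is transformed by: move the first 3 characters to the end (rotate left by 3).
On "blossom" that produces "ssomblo".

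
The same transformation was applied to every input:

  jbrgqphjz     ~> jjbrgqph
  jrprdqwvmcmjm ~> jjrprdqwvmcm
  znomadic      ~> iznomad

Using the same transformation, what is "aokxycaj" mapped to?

aaokxyc

The rule is to delete the last character, then move the last character to the front.
Starting from "aokxycaj": after the first operation, "aokxyca"; after the second, "aaokxyc".
(Check on "jbrgqphjz": → "jbrgqphj" → "jjbrgqph" ✓)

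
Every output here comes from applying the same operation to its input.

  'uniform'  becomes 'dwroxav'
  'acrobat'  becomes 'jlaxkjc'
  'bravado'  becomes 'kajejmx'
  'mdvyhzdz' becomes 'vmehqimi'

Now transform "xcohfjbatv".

glxqoskjce

The pattern: shift every letter 9 places forward in the alphabet (wrapping around).
"xcohfjbatv" → "glxqoskjce".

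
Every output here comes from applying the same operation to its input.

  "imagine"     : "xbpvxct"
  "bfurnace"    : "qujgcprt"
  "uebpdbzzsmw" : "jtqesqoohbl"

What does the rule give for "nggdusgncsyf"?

The transformation: shift every letter 11 places backward in the alphabet (wrapping around).
For "nggdusgncsyf" the result is "cvvsjhvcrhnu".

cvvsjhvcrhnu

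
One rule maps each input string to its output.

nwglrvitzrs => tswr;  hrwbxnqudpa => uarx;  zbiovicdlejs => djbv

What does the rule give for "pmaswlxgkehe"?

ghmw

Rule — keep one character in every 3, starting at position 2 (positions 2nd, 5th, 8th, ...), then move the last 2 characters to the front (rotate right by 2).
Applying both steps to "pmaswlxgkehe": "mwgh", then "ghmw".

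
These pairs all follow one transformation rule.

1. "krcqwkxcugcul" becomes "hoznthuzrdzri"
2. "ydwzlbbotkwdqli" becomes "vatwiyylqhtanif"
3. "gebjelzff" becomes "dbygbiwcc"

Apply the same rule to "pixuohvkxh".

Rule — shift every letter 3 places backward in the alphabet (wrapping around).
On "pixuohvkxh" that produces "mfurleshue".

mfurleshue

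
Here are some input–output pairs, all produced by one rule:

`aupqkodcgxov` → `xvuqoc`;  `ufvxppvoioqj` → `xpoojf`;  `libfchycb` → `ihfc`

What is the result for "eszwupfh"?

What's happening: keep every other character starting from the second (positions 2nd, 4th, 6th, ...), then sort the characters into reverse alphabetical order.
On "eszwupfh": the first step gives "swph", and the second then gives "wsph".
(Check on "libfchycb": → "ifhc" → "ihfc" ✓)

wsph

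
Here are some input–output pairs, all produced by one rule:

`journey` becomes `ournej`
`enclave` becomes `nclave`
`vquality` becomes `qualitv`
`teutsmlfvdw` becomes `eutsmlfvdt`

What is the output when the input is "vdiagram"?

diagrav

Rule — delete the last character, then move the first character to the end.
For "vdiagram" the result is "diagrav".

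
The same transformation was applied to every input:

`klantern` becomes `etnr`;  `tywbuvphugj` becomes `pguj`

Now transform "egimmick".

The transformation: swap each adjacent pair of characters (1↔2, 3↔4, ...), then keep only the last 4 characters.
Starting from "egimmick": after the first operation, "gemiimkc"; after the second, "imkc".

imkc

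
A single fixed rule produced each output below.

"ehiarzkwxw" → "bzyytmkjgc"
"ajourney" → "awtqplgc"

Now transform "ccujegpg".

The rule is to sort the characters into reverse alphabetical order, then shift every letter 2 places forward in the alphabet (wrapping around).
"ccujegpg" → "upjggecc" → "wrliigee".

wrliigee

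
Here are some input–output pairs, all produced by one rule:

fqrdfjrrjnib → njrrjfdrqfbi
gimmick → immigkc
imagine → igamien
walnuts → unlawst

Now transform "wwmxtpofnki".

What's happening: reverse the string, then move the first 2 characters to the end (rotate left by 2).
Working it through for "wwmxtpofnki": intermediate "iknfoptxmww", final "nfoptxmwwik".

nfoptxmwwik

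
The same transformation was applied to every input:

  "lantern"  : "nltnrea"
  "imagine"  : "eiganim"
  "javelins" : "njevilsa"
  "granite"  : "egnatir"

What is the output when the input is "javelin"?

njevila

Rule — swap each adjacent pair of characters (1↔2, 3↔4, ...), then swap the first and last characters.
"javelin" → "ajeviln" → "njevila".
(Check on "lantern": → "altnren" → "nltnrea" ✓)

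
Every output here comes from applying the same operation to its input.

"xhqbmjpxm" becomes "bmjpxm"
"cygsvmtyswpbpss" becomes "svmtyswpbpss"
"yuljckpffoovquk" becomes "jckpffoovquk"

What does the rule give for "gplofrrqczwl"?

ofrrqczwl

The pattern: delete the first 3 characters.
Applying that to "gplofrrqczwl" gives "ofrrqczwl".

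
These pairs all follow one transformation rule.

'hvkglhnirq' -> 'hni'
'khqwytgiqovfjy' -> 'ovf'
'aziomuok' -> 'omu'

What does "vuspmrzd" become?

The rule is to move the last 2 characters to the front (rotate right by 2), then keep only the last 3 characters.
So "vuspmrzd" becomes "pmr".

pmr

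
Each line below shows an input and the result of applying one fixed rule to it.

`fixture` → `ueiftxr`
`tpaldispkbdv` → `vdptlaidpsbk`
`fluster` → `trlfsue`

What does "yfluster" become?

In each case the input is transformed by: swap each adjacent pair of characters (1↔2, 3↔4, ...), then move the last 2 characters to the front (rotate right by 2).
Applying both steps to "yfluster": "fyultsre", then "refyults".

refyults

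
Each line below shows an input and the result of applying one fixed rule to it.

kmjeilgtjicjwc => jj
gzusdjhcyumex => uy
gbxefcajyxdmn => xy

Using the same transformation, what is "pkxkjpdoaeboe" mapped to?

Rule — keep every other character starting from the first (positions 1st, 3rd, 5th, ...), then keep one character in every 3, starting at position 2 (positions 2nd, 5th, 8th, ...).
For "pkxkjpdoaeboe", step one produces "pxjdabe"; step two turns that into "xa".

xa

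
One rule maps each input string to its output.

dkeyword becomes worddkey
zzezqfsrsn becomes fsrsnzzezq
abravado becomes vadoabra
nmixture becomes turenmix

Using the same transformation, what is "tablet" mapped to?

lettab

The transformation: swap the front and back halves of the string.
"tablet" → "lettab".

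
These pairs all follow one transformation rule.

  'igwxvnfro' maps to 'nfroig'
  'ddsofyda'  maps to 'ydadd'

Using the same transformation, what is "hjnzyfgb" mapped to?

In each case the input is transformed by: move the first 2 characters to the end (rotate left by 2), then delete the first 3 characters.
Doing the same to "hjnzyfgb": "fgbhj".

fgbhj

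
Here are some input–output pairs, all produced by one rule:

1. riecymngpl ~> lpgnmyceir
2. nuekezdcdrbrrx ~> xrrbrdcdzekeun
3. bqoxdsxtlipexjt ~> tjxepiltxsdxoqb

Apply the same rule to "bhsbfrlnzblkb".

bklbznlrfbshb

The rule is to reverse the string.
For "bhsbfrlnzblkb" the result is "bklbznlrfbshb".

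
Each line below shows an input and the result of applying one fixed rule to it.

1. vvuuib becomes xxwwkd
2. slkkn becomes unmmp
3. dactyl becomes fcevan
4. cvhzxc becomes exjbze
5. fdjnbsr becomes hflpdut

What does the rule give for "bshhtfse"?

dujjvhug

Looking at the pairs, the operation is to shift every letter 2 places forward in the alphabet (wrapping around).
"bshhtfse" → "dujjvhug".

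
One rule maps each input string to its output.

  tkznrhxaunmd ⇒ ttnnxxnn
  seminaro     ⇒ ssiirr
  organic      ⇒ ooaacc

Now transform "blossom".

bbssmm

The pattern: keep one character in every 3, starting at position 1 (positions 1st, 4th, 7th, ...), then double every character.
"blossom" → "bsm" → "bbssmm".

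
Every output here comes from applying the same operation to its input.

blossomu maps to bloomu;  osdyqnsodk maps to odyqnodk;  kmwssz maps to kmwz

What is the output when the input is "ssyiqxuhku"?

Looking at the pairs, the operation is to remove every "s".
For "ssyiqxuhku" the result is "yiqxuhku".

yiqxuhku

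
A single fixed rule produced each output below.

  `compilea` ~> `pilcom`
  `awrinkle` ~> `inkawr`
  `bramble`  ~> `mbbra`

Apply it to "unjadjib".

In each case the input is transformed by: delete the last 2 characters, then move the first 3 characters to the end (rotate left by 3).
On "unjadjib" that produces "adjunj".

adjunj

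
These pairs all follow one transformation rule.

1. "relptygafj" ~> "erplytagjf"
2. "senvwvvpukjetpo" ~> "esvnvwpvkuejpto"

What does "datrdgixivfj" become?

adrtgdxivijf

Looking at the pairs, the operation is to swap each adjacent pair of characters (1↔2, 3↔4, ...).
"datrdgixivfj" → "adrtgdxivijf".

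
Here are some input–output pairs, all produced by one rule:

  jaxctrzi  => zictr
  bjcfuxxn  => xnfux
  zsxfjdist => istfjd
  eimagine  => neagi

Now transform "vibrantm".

The rule is to delete the first 3 characters, then move the first 3 characters to the end (rotate left by 3).
Working it through for "vibrantm": intermediate "rantm", final "tmran".

tmran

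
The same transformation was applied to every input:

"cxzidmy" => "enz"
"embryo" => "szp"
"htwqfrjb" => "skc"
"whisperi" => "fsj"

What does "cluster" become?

Rule — shift every letter 1 place forward in the alphabet (wrapping around), then keep only the last 3 characters.
So "cluster" becomes "ufs".

ufs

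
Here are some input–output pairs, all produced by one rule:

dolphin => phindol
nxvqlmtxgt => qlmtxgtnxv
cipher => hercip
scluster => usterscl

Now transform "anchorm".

What's happening: move the first 3 characters to the end (rotate left by 3).
For "anchorm" the result is "hormanc".

hormanc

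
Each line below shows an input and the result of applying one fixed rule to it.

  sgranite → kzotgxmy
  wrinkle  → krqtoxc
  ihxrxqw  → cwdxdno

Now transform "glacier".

xkoigrm

The pattern: reverse the string, then shift every letter 6 places forward in the alphabet (wrapping around).
"glacier" → "reicalg" → "xkoigrm".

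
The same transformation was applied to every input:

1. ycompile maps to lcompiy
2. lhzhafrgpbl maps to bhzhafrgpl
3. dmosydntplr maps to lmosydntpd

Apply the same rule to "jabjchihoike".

kabjchihoij

Looking at the pairs, the operation is to delete the last character, then swap the first and last characters.
Working it through for "jabjchihoike": intermediate "jabjchihoik", final "kabjchihoij".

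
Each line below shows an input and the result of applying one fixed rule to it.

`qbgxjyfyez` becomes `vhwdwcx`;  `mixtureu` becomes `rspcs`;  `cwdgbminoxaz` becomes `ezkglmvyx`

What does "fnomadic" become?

kybga

Rule — shift every letter 2 places backward in the alphabet (wrapping around), then delete the first 3 characters.
Applying both steps to "fnomadic": "dlmkybga", then "kybga".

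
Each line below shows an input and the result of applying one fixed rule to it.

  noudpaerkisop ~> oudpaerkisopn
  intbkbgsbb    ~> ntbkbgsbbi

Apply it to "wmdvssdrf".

The rule is to move the first character to the end.
For "wmdvssdrf" the result is "mdvssdrfw".

mdvssdrfw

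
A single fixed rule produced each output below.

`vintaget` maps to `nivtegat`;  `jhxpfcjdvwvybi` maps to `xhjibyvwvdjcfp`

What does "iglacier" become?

Rule — reverse the string, then move the last 3 characters to the front (rotate right by 3).
Working it through for "iglacier": intermediate "reicalgi", final "lgireica".
(Check on "vintaget": → "tegatniv" → "nivtegat" ✓)

lgireica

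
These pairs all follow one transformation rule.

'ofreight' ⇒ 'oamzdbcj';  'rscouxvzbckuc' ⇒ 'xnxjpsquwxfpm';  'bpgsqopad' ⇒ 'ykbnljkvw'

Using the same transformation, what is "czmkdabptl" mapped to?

The transformation: swap the first and last characters, then shift every letter 5 places backward in the alphabet (wrapping around).
Doing the same to "czmkdabptl": "guhfyvwkox".

guhfyvwkox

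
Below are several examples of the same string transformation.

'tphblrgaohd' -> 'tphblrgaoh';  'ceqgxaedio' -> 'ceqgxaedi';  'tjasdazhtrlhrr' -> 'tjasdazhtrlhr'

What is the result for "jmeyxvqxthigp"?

What's happening: delete the last character.
"jmeyxvqxthigp" → "jmeyxvqxthig".

jmeyxvqxthig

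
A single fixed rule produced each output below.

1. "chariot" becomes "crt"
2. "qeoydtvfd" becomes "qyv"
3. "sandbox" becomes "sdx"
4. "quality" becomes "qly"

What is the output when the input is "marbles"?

Each output is the input with this applied: keep one character in every 3, starting at position 1 (positions 1st, 4th, 7th, ...).
Applying that to "marbles" gives "mbs".

mbs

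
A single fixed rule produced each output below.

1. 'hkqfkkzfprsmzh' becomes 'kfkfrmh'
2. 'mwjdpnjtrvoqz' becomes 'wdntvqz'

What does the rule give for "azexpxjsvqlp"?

In each case the input is transformed by: swap each adjacent pair of characters (1↔2, 3↔4, ...), then keep every other character starting from the first (positions 1st, 3rd, 5th, ...).
On "azexpxjsvqlp": the first step gives "zaxexpsjqvpl", and the second then gives "zxxsqp".
(Check on "mwjdpnjtrvoqz": → "wmdjnptjvrqoz" → "wdntvqz" ✓)

zxxsqp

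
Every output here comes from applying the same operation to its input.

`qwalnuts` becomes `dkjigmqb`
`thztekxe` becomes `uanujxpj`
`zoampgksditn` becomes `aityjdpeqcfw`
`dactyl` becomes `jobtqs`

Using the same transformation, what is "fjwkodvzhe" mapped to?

tlpxuvzmae

Looking at the pairs, the operation is to shift every letter 10 places backward in the alphabet (wrapping around), then swap the front and back halves of the string.
Starting from "fjwkodvzhe": after the first operation, "vzmaetlpxu"; after the second, "tlpxuvzmae".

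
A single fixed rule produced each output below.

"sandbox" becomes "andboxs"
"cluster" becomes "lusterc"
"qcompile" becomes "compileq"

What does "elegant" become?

The rule is to move the first character to the end.
For "elegant" the result is "legante".

legante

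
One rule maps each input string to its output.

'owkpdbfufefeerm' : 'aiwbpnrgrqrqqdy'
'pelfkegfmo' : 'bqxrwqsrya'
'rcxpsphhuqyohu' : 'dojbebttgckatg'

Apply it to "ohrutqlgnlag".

atdgfcxszxms

Rule — shift every letter 12 places forward in the alphabet (wrapping around).
For "ohrutqlgnlag" the result is "atdgfcxszxms".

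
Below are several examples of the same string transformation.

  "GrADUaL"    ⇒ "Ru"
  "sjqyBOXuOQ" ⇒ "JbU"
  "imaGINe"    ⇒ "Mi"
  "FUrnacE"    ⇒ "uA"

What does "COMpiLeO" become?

oIo

What's happening: keep one character in every 3, starting at position 2 (positions 2nd, 5th, 8th, ...), then flip the case of every letter.
For "COMpiLeO", step one produces "OiO"; step two turns that into "oIo".
(Check on "imaGINe": → "mI" → "Mi" ✓)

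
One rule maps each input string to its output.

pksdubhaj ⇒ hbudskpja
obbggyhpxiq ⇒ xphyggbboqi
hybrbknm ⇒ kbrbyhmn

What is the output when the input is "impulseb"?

The transformation: move the last 2 characters to the front (rotate right by 2), then reverse the string.
"impulseb" → "ebimpuls" → "slupmibe".

slupmibe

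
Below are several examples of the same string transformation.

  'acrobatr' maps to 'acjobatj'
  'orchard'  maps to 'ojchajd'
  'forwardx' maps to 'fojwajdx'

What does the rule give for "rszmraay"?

Looking at the pairs, the operation is to replace every "r" with "j".
So "rszmraay" becomes "jszmjaay".

jszmjaay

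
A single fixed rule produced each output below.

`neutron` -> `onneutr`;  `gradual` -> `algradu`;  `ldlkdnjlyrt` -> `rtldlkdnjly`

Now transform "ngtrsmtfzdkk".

What's happening: move the last 2 characters to the front (rotate right by 2).
Applying that to "ngtrsmtfzdkk" gives "kkngtrsmtfzd".

kkngtrsmtfzd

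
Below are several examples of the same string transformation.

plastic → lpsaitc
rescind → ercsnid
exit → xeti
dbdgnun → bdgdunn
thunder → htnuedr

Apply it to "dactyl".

What's happening: swap each adjacent pair of characters (1↔2, 3↔4, ...).
Doing the same to "dactyl": "adtcly".

adtcly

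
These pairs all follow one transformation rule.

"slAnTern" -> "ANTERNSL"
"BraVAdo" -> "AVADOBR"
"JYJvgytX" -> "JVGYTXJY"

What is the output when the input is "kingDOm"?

Rule — move the first 2 characters to the end (rotate left by 2), then convert every letter to uppercase.
So "kingDOm" becomes "NGDOMKI".

NGDOMKI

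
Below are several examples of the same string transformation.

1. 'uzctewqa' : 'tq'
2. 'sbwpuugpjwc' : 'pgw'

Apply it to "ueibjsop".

What's happening: move the first character to the end, then keep one character in every 3, starting at position 3 (positions 3rd, 6th, 9th, ...).
Working it through for "ueibjsop": intermediate "eibjsopu", final "bo".

bo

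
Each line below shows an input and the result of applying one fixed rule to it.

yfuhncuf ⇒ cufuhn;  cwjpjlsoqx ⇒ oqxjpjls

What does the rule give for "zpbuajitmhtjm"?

tjmbuajitmh

What's happening: delete the first 2 characters, then move the last 3 characters to the front (rotate right by 3).
For "zpbuajitmhtjm", step one produces "buajitmhtjm"; step two turns that into "tjmbuajitmh".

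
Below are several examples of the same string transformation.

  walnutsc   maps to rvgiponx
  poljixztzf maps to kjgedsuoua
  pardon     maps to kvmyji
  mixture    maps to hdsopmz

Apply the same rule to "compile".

xjhkdgz

Rule — shift every letter 5 places backward in the alphabet (wrapping around).
Doing the same to "compile": "xjhkdgz".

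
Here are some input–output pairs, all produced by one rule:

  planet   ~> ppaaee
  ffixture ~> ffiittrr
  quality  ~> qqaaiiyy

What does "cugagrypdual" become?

ccggggyyddaa

The pattern: keep every other character starting from the first (positions 1st, 3rd, 5th, ...), then double every character.
Applying both steps to "cugagrypdual": "cggyda", then "ccggggyyddaa".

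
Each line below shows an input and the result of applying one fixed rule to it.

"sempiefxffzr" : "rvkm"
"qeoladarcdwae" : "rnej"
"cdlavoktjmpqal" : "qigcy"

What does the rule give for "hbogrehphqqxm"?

oecd

Looking at the pairs, the operation is to keep one character in every 3, starting at position 2 (positions 2nd, 5th, 8th, ...), then shift every letter 13 places forward in the alphabet (wrapping around) — i.e. ROT13.
"hbogrehphqqxm" → "brpq" → "oecd".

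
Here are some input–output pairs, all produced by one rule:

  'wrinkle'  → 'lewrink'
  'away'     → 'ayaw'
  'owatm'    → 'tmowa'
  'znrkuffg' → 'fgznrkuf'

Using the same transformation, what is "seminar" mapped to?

arsemin

The transformation: move the last 2 characters to the front (rotate right by 2).
Applying that to "seminar" gives "arsemin".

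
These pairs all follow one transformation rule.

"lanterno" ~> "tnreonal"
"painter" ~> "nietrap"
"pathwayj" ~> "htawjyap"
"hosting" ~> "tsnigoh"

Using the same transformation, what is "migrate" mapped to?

rgtaeim

Looking at the pairs, the operation is to swap each adjacent pair of characters (1↔2, 3↔4, ...), then move the first 2 characters to the end (rotate left by 2).
For "migrate" the result is "rgtaeim".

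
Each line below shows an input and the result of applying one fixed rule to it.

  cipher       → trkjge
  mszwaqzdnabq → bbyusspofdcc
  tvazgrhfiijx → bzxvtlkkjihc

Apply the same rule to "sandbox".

What's happening: sort the characters into reverse alphabetical order, then shift every letter 2 places forward in the alphabet (wrapping around).
"sandbox" → "xsondba" → "zuqpfdc".

zuqpfdc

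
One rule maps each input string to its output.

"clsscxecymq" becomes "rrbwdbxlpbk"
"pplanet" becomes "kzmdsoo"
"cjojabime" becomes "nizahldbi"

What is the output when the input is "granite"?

The transformation: move the first 2 characters to the end (rotate left by 2), then shift every letter 1 place backward in the alphabet (wrapping around).
Applying both steps to "granite": "anitegr", then "zmhsdfq".
(Check on "pplanet": → "lanetpp" → "kzmdsoo" ✓)

zmhsdfq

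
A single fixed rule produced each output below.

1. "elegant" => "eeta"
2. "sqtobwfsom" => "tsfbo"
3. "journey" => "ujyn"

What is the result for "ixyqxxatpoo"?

The pattern: keep every other character starting from the first (positions 1st, 3rd, 5th, ...), then swap each adjacent pair of characters (1↔2, 3↔4, ...).
On "ixyqxxatpoo": the first step gives "iyxapo", and the second then gives "yiaxop".

yiaxop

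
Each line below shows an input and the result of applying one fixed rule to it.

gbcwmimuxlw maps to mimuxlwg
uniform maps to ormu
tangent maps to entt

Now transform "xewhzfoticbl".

The pattern: move the first character to the end, then delete the first 3 characters.
Applying both steps to "xewhzfoticbl": "ewhzfoticblx", then "zfoticblx".
(Check on "uniform": → "niformu" → "ormu" ✓)

zfoticblx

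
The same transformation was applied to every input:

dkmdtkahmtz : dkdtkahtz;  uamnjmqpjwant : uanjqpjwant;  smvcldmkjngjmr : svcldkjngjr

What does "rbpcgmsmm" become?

rbpcgs

Looking at the pairs, the operation is to remove every "m".
On "rbpcgmsmm" that produces "rbpcgs".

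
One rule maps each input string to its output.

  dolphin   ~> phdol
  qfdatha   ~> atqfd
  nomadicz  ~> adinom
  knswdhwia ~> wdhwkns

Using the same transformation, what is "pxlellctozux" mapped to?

ellctozpxl

The rule is to delete the last 2 characters, then move the first 3 characters to the end (rotate left by 3).
Starting from "pxlellctozux": after the first operation, "pxlellctoz"; after the second, "ellctozpxl".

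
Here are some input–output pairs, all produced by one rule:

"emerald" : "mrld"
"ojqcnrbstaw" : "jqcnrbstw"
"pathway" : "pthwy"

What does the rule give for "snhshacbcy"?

snhshcbcy

What's happening: remove every vowel.
So "snhshacbcy" becomes "snhshcbcy".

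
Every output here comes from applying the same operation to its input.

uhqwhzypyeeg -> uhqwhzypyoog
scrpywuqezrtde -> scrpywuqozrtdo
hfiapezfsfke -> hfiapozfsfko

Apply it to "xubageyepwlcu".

The rule is to replace every "e" with "o".
So "xubageyepwlcu" becomes "xubagoyopwlcu".

xubagoyopwlcu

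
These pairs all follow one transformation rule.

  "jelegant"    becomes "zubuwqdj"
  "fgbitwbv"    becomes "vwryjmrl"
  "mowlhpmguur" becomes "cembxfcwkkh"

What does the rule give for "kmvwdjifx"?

Each output is the input with this applied: shift every letter 10 places backward in the alphabet (wrapping around).
For "kmvwdjifx" the result is "aclmtzyvn".

aclmtzyvn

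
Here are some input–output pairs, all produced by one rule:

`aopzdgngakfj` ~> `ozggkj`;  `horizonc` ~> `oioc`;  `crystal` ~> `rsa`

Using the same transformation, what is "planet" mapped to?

Looking at the pairs, the operation is to keep every other character starting from the second (positions 2nd, 4th, 6th, ...).
"planet" → "lnt".

lnt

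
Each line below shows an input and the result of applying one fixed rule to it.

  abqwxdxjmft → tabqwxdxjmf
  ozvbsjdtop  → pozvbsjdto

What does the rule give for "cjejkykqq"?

What's happening: move the last character to the front.
"cjejkykqq" → "qcjejkykq".

qcjejkykq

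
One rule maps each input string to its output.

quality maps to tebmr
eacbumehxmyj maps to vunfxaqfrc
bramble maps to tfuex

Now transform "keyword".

What's happening: shift every letter 7 places backward in the alphabet (wrapping around), then delete the first 2 characters.
So "keyword" becomes "rphkw".

rphkw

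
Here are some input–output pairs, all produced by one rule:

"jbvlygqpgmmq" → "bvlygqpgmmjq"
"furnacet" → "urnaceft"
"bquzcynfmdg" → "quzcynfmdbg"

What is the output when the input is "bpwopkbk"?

In each case the input is transformed by: swap the first and last characters, then move the first character to the end.
So "bpwopkbk" becomes "pwopkbbk".

pwopkbbk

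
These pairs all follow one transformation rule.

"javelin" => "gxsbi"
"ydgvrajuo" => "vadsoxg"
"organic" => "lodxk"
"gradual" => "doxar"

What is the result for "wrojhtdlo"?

tolgeqa

In each case the input is transformed by: shift every letter 3 places backward in the alphabet (wrapping around), then delete the last 2 characters.
Working it through for "wrojhtdlo": intermediate "tolgeqail", final "tolgeqa".
(Check on "javelin": → "gxsbifk" → "gxsbi" ✓)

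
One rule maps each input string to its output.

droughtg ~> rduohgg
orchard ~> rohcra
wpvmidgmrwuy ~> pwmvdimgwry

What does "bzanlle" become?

What's happening: swap each adjacent pair of characters (1↔2, 3↔4, ...), then delete the last character.
"bzanlle" → "zbnalle" → "zbnall".

zbnall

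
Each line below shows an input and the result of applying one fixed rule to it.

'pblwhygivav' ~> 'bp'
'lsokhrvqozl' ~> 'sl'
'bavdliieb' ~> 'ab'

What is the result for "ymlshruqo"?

my

The transformation: swap each adjacent pair of characters (1↔2, 3↔4, ...), then keep only the first 2 characters.
Doing the same to "ymlshruqo": "my".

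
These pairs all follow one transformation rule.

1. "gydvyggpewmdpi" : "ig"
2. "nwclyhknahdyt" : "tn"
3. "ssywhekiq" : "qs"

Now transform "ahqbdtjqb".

ba

In each case the input is transformed by: move the first character to the end, then keep only the last 2 characters.
For "ahqbdtjqb", step one produces "hqbdtjqba"; step two turns that into "ba".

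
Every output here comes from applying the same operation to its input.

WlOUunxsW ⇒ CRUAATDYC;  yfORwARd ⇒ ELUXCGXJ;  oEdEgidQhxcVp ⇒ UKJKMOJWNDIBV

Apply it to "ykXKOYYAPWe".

EQDQUEEGVCK

The rule is to shift every letter 6 places forward in the alphabet (wrapping around), then convert every letter to uppercase.
On "ykXKOYYAPWe": the first step gives "eqDQUEEGVCk", and the second then gives "EQDQUEEGVCK".
(Check on "WlOUunxsW": → "CrUAatdyC" → "CRUAATDYC" ✓)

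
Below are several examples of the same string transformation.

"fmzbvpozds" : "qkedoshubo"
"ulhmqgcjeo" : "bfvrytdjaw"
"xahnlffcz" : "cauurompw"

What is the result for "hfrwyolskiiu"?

In each case the input is transformed by: shift every letter 11 places backward in the alphabet (wrapping around), then move the first 3 characters to the end (rotate left by 3).
For "hfrwyolskiiu", step one produces "wuglndahzxxj"; step two turns that into "lndahzxxjwug".

lndahzxxjwug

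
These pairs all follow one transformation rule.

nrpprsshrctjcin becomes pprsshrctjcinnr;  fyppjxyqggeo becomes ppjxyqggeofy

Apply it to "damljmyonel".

The pattern: move the first 2 characters to the end (rotate left by 2).
Applying that to "damljmyonel" gives "mljmyonelda".

mljmyonelda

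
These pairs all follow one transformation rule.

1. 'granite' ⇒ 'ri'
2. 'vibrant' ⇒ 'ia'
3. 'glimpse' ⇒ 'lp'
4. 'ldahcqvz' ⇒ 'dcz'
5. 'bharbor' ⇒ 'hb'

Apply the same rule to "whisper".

The transformation: keep one character in every 3, starting at position 2 (positions 2nd, 5th, 8th, ...).
So "whisper" becomes "hp".

hp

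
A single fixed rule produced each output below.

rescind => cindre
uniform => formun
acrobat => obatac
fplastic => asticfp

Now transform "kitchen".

What's happening: move the first 3 characters to the end (rotate left by 3), then delete the last character.
Working it through for "kitchen": intermediate "chenkit", final "chenki".

chenki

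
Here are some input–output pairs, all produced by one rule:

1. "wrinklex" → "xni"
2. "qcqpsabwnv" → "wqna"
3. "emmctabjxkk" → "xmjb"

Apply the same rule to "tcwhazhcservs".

ztrea

What's happening: sort the characters into reverse alphabetical order, then keep one character in every 3, starting at position 1 (positions 1st, 4th, 7th, ...).
Applying that to "tcwhazhcservs" gives "ztrea".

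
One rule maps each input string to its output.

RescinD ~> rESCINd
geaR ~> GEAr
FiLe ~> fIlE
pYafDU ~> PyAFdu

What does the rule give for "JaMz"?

jAmZ

The transformation: flip the case of every letter.
On "JaMz" that produces "jAmZ".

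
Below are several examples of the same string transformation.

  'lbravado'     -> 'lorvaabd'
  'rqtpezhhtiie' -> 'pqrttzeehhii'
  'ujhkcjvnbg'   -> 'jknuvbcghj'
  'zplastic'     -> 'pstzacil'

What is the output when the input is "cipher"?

iprceh

The transformation: sort the characters into alphabetical order, then swap the front and back halves of the string.
Working it through for "cipher": intermediate "cehipr", final "iprceh".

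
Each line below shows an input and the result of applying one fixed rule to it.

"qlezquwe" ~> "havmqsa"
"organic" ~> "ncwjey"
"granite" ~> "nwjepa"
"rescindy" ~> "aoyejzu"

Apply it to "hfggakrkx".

The transformation: shift every letter 4 places backward in the alphabet (wrapping around), then delete the first character.
"hfggakrkx" → "bccwgngt".

bccwgngt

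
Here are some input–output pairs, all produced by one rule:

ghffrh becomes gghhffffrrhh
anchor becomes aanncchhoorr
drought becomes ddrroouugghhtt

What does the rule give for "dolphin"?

ddoollpphhiinn

Rule — double every character.
Doing the same to "dolphin": "ddoollpphhiinn".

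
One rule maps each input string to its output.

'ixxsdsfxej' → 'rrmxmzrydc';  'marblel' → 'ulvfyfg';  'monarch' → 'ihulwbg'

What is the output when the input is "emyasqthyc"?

gsumknbswy

In each case the input is transformed by: move the first character to the end, then shift every letter 6 places backward in the alphabet (wrapping around).
Working it through for "emyasqthyc": intermediate "myasqthyce", final "gsumknbswy".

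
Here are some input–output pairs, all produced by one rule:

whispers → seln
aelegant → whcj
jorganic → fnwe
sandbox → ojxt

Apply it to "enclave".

The transformation: keep every other character starting from the first (positions 1st, 3rd, 5th, ...), then shift every letter 4 places backward in the alphabet (wrapping around).
Starting from "enclave": after the first operation, "ecae"; after the second, "aywa".

aywa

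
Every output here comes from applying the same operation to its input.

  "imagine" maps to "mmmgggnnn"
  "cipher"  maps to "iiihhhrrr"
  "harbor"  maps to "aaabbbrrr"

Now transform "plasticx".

The transformation: keep every other character starting from the second (positions 2nd, 4th, 6th, ...), then repeat every character 3 times.
"plasticx" → "lsix" → "lllsssiiixxx".

lllsssiiixxx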